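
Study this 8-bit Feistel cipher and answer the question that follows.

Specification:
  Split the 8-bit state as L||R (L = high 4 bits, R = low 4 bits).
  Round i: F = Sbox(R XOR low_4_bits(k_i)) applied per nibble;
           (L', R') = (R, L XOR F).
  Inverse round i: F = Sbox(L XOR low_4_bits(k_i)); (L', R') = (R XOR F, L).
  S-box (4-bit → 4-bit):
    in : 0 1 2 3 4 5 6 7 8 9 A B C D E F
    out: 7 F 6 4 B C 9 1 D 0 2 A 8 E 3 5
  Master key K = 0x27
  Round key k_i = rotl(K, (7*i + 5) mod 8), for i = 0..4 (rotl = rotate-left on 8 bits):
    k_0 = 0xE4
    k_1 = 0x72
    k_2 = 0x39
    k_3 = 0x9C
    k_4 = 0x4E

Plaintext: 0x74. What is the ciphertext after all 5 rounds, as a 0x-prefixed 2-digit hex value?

s_0 = plaintext = 0x74
s_1 = Round(s_0, k_0) = 0x40
s_2 = Round(s_1, k_1) = 0x02
s_3 = Round(s_2, k_2) = 0x2A
s_4 = Round(s_3, k_3) = 0xAB
s_5 = Round(s_4, k_4) = 0xB6

0xB6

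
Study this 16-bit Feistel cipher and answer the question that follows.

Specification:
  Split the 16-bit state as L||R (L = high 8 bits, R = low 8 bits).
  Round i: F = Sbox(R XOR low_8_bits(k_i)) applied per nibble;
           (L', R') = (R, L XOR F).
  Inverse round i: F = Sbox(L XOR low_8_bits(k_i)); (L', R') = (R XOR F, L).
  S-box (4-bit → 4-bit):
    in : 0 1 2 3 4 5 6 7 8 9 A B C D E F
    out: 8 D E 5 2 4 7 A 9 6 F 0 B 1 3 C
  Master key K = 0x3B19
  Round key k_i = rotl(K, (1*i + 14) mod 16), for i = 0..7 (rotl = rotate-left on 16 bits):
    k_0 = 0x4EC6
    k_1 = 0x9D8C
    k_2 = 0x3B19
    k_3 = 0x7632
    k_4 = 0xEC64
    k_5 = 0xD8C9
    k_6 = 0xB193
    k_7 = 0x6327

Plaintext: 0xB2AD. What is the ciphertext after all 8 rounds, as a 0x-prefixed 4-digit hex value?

s_0 = plaintext = 0xB2AD
s_1 = Round(s_0, k_0) = 0xADC2
s_2 = Round(s_1, k_1) = 0xC28E
s_3 = Round(s_2, k_2) = 0x8EA8
s_4 = Round(s_3, k_3) = 0xA8E1
s_5 = Round(s_4, k_4) = 0xE13C
s_6 = Round(s_5, k_5) = 0x3C25
s_7 = Round(s_6, k_6) = 0x253B
s_8 = Round(s_7, k_7) = 0x3BFE

0x3BFE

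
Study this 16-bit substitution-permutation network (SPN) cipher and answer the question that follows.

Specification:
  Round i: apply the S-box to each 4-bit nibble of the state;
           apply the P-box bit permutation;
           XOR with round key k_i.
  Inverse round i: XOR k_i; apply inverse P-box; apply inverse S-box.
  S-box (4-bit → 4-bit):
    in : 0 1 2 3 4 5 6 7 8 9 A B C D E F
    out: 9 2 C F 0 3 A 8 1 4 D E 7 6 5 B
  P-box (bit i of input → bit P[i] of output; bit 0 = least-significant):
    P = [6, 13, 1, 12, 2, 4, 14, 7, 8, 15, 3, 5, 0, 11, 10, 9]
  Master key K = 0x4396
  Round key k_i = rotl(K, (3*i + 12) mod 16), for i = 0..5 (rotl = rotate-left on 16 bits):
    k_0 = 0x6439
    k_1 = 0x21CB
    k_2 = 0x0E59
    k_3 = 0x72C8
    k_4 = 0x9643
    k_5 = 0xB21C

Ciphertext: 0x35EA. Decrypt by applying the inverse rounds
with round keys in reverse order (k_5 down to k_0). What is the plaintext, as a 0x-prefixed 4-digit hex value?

s_0 = ciphertext = 0x35EA
s_1 = InvRound(s_0, k_5) = 0x2FFE
s_2 = InvRound(s_1, k_4) = 0x53F6
s_3 = InvRound(s_2, k_3) = 0x4A5D
s_4 = InvRound(s_3, k_2) = 0x94E4
s_5 = InvRound(s_4, k_1) = 0xE38B
s_6 = InvRound(s_5, k_0) = 0x2F69

0x2F69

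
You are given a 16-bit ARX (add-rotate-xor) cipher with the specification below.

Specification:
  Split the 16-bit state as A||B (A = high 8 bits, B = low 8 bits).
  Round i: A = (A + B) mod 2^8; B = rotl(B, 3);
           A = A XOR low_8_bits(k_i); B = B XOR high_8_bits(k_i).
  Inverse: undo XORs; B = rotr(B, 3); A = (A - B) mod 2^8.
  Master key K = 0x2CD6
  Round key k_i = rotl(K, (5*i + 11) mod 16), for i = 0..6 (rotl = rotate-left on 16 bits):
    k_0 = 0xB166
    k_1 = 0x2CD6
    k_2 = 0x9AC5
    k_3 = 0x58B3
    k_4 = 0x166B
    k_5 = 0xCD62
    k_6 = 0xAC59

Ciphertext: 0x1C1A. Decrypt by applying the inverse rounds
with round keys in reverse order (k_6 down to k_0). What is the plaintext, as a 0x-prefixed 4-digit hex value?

0xCFA4

s_0 = ciphertext = 0x1C1A
s_1 = InvRound(s_0, k_6) = 0x6FD6
s_2 = InvRound(s_1, k_5) = 0xAA63
s_3 = InvRound(s_2, k_4) = 0x13AE
s_4 = InvRound(s_3, k_3) = 0xC2DE
s_5 = InvRound(s_4, k_2) = 0x7F88
s_6 = InvRound(s_5, k_1) = 0x1594
s_7 = InvRound(s_6, k_0) = 0xCFA4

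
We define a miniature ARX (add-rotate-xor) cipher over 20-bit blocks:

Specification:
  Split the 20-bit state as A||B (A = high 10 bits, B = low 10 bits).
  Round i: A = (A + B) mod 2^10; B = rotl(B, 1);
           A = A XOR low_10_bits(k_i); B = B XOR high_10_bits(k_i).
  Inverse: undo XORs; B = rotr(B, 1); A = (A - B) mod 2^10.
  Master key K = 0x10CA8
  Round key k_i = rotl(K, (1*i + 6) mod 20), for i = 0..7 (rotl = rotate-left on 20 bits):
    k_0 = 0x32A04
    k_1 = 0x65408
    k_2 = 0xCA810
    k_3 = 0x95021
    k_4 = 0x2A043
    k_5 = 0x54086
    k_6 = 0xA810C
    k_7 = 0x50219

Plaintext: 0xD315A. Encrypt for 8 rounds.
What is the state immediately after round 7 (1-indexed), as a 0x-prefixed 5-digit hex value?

s_0 = plaintext = 0xD315A
s_1 = Round(s_0, k_0) = 0xA8A7E
s_2 = Round(s_1, k_1) = 0x4A168
s_3 = Round(s_2, k_2) = 0xA01FA
s_4 = Round(s_3, k_3) = 0x16DA0
s_5 = Round(s_4, k_4) = 0x6E3E8
s_6 = Round(s_5, k_5) = 0x49A81
s_7 = Round(s_6, k_6) = 0xAAFA3
s_8 = Round(s_7, k_7) = 0x15E07

0xAAFA3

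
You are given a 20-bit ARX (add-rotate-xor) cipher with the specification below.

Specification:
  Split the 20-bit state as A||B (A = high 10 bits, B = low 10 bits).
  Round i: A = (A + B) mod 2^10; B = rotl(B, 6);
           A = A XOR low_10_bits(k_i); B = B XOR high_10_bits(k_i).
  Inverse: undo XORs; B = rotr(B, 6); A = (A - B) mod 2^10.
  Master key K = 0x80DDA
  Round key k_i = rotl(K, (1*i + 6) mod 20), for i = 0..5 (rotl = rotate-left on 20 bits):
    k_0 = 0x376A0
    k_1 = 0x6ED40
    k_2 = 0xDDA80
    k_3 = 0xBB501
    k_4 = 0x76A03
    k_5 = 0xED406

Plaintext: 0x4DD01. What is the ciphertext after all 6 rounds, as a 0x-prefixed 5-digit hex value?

s_0 = plaintext = 0x4DD01
s_1 = Round(s_0, k_0) = 0x2608D
s_2 = Round(s_1, k_1) = 0x196F3
s_3 = Round(s_2, k_2) = 0x76399
s_4 = Round(s_3, k_3) = 0x1C094
s_5 = Round(s_4, k_4) = 0xC1CD3
s_6 = Round(s_5, k_5) = 0xF7378

0xF7378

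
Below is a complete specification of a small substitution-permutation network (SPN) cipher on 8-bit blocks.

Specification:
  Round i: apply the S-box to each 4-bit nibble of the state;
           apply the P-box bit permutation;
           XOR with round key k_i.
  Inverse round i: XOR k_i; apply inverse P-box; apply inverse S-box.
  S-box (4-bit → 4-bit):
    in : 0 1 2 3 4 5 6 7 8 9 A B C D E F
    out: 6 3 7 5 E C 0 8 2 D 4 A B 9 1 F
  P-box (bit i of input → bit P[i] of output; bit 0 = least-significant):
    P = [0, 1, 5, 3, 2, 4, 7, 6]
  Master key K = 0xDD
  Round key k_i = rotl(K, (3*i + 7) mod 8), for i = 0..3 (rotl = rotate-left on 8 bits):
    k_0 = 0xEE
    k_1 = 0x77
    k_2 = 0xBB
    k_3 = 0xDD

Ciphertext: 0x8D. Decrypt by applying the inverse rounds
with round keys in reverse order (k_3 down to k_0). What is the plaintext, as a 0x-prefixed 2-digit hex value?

0x93

s_0 = ciphertext = 0x8D
s_1 = InvRound(s_0, k_3) = 0xB6
s_2 = InvRound(s_1, k_2) = 0xED
s_3 = InvRound(s_2, k_1) = 0x0B
s_4 = InvRound(s_3, k_0) = 0x93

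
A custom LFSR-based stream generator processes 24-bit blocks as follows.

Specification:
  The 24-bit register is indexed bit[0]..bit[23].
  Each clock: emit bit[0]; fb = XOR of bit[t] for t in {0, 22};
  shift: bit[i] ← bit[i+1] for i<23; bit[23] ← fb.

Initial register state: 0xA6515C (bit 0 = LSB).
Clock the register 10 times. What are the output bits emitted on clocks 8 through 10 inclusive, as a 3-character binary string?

010

reg_0 = 0xA6515C
clock 1: out=0, reg = 0x5328AE
clock 2: out=0, reg = 0xA99457
clock 3: out=1, reg = 0xD4CA2B
clock 4: out=1, reg = 0x6A6515
clock 5: out=1, reg = 0x35328A
clock 6: out=0, reg = 0x1A9945
clock 7: out=1, reg = 0x8D4CA2
clock 8: out=0, reg = 0x46A651
clock 9: out=1, reg = 0x235328
clock 10: out=0, reg = 0x11A994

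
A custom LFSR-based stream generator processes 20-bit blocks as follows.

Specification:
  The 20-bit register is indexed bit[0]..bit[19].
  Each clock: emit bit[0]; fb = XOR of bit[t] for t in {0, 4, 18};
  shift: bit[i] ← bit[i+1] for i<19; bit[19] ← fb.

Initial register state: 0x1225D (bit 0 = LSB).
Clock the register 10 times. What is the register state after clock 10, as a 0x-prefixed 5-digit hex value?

0x06048

reg_0 = 0x1225D
clock 1: out=1, reg = 0x0912E
clock 2: out=0, reg = 0x04897
clock 3: out=1, reg = 0x0244B
clock 4: out=1, reg = 0x81225
clock 5: out=1, reg = 0xC0912
clock 6: out=0, reg = 0x60489
clock 7: out=1, reg = 0x30244
clock 8: out=0, reg = 0x18122
clock 9: out=0, reg = 0x0C091
clock 10: out=1, reg = 0x06048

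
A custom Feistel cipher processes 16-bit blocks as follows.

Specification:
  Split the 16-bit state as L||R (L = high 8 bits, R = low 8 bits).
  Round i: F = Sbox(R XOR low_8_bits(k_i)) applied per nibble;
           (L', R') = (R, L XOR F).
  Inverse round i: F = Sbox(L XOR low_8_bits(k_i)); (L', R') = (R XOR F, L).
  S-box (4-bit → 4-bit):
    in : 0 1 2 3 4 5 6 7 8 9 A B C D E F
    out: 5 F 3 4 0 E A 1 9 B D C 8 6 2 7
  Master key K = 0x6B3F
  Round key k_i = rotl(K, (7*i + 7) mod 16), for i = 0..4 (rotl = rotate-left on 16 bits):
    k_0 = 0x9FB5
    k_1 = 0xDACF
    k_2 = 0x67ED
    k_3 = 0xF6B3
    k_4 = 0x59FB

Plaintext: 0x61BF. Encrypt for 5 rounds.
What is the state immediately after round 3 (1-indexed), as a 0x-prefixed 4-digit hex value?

0xCB06

s_0 = plaintext = 0x61BF
s_1 = Round(s_0, k_0) = 0xBF3C
s_2 = Round(s_1, k_1) = 0x3CCB
s_3 = Round(s_2, k_2) = 0xCB06
s_4 = Round(s_3, k_3) = 0x0605
s_5 = Round(s_4, k_4) = 0x0574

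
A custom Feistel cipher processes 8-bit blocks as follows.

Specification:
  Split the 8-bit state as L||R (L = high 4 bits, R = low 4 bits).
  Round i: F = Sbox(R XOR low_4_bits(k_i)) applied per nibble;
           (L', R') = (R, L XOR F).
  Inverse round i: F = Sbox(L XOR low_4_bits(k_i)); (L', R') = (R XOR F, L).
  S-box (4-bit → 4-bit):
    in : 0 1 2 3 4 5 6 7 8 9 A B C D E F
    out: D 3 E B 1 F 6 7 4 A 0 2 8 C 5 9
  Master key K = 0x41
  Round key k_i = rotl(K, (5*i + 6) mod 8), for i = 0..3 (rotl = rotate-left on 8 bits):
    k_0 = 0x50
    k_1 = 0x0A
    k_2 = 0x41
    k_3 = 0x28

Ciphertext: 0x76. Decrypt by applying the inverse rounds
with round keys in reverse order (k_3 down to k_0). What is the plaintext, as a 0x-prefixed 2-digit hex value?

s_0 = ciphertext = 0x76
s_1 = InvRound(s_0, k_3) = 0xF7
s_2 = InvRound(s_1, k_2) = 0x2F
s_3 = InvRound(s_2, k_1) = 0xB2
s_4 = InvRound(s_3, k_0) = 0x0B

0x0B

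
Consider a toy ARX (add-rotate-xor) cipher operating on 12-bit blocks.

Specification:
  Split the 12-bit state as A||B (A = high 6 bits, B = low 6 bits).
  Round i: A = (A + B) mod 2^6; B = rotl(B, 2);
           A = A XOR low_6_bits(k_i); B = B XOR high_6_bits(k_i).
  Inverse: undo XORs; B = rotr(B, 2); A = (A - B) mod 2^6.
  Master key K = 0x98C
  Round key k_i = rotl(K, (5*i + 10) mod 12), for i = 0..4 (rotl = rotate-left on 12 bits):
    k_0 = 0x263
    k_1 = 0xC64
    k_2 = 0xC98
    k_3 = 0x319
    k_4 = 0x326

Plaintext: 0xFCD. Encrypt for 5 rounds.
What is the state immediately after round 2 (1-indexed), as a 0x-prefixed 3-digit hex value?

s_0 = plaintext = 0xFCD
s_1 = Round(s_0, k_0) = 0xBFD
s_2 = Round(s_1, k_1) = 0x206
s_3 = Round(s_2, k_2) = 0x5AA
s_4 = Round(s_3, k_3) = 0x666
s_5 = Round(s_4, k_4) = 0x656

0x206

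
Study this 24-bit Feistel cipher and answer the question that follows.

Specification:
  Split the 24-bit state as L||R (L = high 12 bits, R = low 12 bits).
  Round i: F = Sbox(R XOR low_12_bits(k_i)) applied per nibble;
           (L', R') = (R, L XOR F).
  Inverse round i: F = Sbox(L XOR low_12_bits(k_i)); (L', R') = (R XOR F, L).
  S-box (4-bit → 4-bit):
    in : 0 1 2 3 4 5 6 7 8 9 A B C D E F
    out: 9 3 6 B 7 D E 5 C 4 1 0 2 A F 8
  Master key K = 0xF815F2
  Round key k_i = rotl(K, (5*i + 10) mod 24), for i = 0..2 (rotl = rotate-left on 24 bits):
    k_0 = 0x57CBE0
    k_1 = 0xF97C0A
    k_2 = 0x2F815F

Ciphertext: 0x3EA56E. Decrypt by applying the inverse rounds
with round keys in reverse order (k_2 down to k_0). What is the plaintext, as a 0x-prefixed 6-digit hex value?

s_0 = ciphertext = 0x3EA56E
s_1 = InvRound(s_0, k_2) = 0x3633EA
s_2 = InvRound(s_1, k_1) = 0xB0E363
s_3 = InvRound(s_2, k_0) = 0xA9CB0E

0xA9CB0E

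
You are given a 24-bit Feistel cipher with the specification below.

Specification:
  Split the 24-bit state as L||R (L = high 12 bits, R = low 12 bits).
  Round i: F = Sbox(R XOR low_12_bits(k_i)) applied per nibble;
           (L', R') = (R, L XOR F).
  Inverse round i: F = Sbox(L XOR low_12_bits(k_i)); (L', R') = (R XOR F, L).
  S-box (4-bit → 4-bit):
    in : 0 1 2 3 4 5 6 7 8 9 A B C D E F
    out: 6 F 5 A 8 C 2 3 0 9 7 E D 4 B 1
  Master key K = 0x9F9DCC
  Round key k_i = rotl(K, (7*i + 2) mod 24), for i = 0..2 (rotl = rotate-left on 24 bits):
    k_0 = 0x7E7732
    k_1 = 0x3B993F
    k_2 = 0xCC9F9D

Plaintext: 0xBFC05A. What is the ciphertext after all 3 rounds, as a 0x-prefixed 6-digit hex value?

0xFE0EE8

s_0 = plaintext = 0xBFC05A
s_1 = Round(s_0, k_0) = 0x05A8DC
s_2 = Round(s_1, k_1) = 0x8DCFE0
s_3 = Round(s_2, k_2) = 0xFE0EE8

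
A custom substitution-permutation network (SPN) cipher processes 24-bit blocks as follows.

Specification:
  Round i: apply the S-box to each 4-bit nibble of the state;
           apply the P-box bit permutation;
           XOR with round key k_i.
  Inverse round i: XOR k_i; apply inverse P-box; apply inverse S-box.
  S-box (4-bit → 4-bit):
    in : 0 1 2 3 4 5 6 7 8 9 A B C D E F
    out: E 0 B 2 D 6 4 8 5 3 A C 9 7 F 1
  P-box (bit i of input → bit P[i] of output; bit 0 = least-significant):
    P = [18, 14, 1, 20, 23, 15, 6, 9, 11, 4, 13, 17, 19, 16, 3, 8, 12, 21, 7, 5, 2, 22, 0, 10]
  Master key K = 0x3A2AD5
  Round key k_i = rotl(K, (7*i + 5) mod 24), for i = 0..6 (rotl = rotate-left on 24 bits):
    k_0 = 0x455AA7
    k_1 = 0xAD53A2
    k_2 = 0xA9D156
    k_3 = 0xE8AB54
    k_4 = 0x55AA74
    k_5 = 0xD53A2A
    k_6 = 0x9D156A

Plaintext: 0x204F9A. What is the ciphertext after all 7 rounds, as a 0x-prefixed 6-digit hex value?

s_0 = plaintext = 0x204F9A
s_1 = Round(s_0, k_0) = 0xBD970B
s_2 = Round(s_1, k_1) = 0x96C561
s_3 = Round(s_2, k_2) = 0xE1F082
s_4 = Round(s_3, k_3) = 0x36CF01
s_5 = Round(s_4, k_4) = 0x1D21B4
s_6 = Round(s_5, k_5) = 0xE829E8
s_7 = Round(s_6, k_6) = 0x508ABD

0x508ABD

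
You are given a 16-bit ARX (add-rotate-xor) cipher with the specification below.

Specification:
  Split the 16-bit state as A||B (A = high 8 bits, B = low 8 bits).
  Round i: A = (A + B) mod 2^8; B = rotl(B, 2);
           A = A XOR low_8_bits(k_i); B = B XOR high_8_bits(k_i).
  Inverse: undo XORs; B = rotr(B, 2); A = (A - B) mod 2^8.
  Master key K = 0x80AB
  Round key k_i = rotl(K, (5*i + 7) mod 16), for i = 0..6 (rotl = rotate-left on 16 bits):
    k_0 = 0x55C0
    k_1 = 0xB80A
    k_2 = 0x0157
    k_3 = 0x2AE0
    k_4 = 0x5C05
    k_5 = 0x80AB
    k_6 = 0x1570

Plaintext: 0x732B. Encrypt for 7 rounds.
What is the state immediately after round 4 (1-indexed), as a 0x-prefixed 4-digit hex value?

s_0 = plaintext = 0x732B
s_1 = Round(s_0, k_0) = 0x5EF9
s_2 = Round(s_1, k_1) = 0x5D5F
s_3 = Round(s_2, k_2) = 0xEB7C
s_4 = Round(s_3, k_3) = 0x87DB
s_5 = Round(s_4, k_4) = 0x6733
s_6 = Round(s_5, k_5) = 0x314C
s_7 = Round(s_6, k_6) = 0x0D24

0x87DB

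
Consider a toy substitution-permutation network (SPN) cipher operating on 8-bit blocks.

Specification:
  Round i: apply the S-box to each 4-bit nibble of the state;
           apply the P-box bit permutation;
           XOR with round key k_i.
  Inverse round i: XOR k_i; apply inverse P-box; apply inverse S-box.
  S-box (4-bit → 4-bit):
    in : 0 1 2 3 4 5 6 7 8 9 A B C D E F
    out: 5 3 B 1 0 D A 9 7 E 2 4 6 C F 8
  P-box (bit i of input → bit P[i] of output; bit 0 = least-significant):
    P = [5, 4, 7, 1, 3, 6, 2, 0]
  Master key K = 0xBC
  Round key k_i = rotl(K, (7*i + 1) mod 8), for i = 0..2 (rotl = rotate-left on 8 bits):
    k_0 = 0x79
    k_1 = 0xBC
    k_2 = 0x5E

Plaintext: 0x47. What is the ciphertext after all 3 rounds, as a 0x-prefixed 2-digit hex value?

s_0 = plaintext = 0x47
s_1 = Round(s_0, k_0) = 0x5B
s_2 = Round(s_1, k_1) = 0x31
s_3 = Round(s_2, k_2) = 0x66

0x66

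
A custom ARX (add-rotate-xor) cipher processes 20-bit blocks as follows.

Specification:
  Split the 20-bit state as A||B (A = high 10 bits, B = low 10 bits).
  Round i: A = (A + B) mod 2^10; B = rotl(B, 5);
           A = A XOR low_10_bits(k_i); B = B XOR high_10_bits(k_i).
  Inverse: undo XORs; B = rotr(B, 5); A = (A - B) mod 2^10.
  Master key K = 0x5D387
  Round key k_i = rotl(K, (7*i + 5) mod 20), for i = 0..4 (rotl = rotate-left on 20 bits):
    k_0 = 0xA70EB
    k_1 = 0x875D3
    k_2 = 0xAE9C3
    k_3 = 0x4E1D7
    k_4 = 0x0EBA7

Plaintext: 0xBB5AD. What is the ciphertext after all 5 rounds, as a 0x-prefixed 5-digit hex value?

0x4A108

s_0 = plaintext = 0xBB5AD
s_1 = Round(s_0, k_0) = 0x1C731
s_2 = Round(s_1, k_1) = 0x9C424
s_3 = Round(s_2, k_2) = 0xD5A3B
s_4 = Round(s_3, k_3) = 0x11A49
s_5 = Round(s_4, k_4) = 0x4A108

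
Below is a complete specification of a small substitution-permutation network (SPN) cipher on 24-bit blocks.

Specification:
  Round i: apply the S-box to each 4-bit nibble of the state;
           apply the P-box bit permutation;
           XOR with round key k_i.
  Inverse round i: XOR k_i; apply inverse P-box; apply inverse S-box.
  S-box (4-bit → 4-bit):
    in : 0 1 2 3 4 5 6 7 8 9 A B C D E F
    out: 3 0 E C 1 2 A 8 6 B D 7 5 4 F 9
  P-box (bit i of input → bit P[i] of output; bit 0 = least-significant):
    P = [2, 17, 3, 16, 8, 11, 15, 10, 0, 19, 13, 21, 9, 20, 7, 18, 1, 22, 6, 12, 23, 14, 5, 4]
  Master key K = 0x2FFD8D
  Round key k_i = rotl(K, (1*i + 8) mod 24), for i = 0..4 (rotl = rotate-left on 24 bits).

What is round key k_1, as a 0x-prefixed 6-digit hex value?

K = 0x2FFD8D
k_0 = rotl(K, (1*0+8) mod 24) = rotl(K, 8) = 0xFD8D2F
k_1 = rotl(K, (1*1+8) mod 24) = rotl(K, 9) = 0xFB1A5F

0xFB1A5F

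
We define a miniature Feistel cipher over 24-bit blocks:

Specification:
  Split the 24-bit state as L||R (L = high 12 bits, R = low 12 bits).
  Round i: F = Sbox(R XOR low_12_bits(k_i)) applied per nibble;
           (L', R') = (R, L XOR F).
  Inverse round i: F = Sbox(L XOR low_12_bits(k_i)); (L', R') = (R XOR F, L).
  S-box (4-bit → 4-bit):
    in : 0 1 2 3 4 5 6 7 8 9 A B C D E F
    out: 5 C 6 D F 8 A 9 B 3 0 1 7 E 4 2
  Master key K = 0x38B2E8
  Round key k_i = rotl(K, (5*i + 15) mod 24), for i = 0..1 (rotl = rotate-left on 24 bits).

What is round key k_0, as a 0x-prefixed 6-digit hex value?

K = 0x38B2E8
k_0 = rotl(K, (5*0+15) mod 24) = rotl(K, 15) = 0x741C59

0x741C59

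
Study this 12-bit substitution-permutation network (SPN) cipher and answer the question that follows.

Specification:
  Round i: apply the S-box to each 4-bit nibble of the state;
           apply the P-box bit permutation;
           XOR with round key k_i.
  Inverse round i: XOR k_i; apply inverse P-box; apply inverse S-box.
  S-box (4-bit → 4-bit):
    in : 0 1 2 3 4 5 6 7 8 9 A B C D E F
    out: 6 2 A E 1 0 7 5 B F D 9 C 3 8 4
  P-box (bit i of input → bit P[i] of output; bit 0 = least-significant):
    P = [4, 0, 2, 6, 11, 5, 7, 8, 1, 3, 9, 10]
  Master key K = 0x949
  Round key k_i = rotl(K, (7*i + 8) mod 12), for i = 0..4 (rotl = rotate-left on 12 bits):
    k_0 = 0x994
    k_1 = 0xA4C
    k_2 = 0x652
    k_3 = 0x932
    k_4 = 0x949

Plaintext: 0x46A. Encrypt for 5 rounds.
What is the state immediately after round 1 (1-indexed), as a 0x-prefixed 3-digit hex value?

s_0 = plaintext = 0x46A
s_1 = Round(s_0, k_0) = 0x162
s_2 = Round(s_1, k_1) = 0x2A5
s_3 = Round(s_2, k_2) = 0xBDA
s_4 = Round(s_3, k_3) = 0x544
s_5 = Round(s_4, k_4) = 0x159

0x162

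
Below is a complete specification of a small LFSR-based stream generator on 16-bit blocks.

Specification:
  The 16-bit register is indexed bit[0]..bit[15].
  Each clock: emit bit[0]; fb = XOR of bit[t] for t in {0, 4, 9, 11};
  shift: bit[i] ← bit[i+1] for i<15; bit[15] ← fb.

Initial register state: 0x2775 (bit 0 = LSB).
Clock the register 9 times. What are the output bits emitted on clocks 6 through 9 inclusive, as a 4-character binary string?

1101

reg_0 = 0x2775
clock 1: out=1, reg = 0x93BA
clock 2: out=0, reg = 0x49DD
clock 3: out=1, reg = 0xA4EE
clock 4: out=0, reg = 0x5277
clock 5: out=1, reg = 0xA93B
clock 6: out=1, reg = 0xD49D
clock 7: out=1, reg = 0x6A4E
clock 8: out=0, reg = 0x3527
clock 9: out=1, reg = 0x9A93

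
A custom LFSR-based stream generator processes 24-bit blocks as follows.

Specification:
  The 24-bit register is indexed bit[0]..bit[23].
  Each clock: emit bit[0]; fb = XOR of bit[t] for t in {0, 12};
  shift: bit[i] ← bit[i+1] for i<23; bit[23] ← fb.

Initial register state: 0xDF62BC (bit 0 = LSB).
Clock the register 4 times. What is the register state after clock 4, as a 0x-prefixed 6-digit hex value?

0xADF62B

reg_0 = 0xDF62BC
clock 1: out=0, reg = 0x6FB15E
clock 2: out=0, reg = 0xB7D8AF
clock 3: out=1, reg = 0x5BEC57
clock 4: out=1, reg = 0xADF62B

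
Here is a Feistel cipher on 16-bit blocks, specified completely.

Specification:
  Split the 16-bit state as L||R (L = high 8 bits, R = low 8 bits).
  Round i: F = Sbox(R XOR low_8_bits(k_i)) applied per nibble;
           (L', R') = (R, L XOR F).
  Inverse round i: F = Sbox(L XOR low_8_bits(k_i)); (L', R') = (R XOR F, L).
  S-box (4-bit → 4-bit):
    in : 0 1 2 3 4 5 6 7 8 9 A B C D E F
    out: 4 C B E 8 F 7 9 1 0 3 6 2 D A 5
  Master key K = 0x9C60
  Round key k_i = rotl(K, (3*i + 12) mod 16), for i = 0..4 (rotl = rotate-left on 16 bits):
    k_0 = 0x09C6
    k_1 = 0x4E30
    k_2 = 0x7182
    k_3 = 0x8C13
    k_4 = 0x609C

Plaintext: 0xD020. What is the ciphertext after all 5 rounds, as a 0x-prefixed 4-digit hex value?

0x726B

s_0 = plaintext = 0xD020
s_1 = Round(s_0, k_0) = 0x2077
s_2 = Round(s_1, k_1) = 0x77A9
s_3 = Round(s_2, k_2) = 0xA9C1
s_4 = Round(s_3, k_3) = 0xC172
s_5 = Round(s_4, k_4) = 0x726B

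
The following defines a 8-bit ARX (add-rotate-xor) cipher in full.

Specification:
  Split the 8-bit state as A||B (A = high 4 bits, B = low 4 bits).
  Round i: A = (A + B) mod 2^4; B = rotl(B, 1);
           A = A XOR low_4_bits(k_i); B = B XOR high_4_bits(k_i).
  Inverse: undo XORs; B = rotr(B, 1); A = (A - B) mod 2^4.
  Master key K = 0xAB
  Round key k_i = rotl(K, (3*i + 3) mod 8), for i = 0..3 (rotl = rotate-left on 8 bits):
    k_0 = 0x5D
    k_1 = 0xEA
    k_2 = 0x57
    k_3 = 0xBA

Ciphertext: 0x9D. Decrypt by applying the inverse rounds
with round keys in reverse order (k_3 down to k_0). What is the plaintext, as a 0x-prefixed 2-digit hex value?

0x0D

s_0 = ciphertext = 0x9D
s_1 = InvRound(s_0, k_3) = 0x03
s_2 = InvRound(s_1, k_2) = 0x43
s_3 = InvRound(s_2, k_1) = 0x0E
s_4 = InvRound(s_3, k_0) = 0x0D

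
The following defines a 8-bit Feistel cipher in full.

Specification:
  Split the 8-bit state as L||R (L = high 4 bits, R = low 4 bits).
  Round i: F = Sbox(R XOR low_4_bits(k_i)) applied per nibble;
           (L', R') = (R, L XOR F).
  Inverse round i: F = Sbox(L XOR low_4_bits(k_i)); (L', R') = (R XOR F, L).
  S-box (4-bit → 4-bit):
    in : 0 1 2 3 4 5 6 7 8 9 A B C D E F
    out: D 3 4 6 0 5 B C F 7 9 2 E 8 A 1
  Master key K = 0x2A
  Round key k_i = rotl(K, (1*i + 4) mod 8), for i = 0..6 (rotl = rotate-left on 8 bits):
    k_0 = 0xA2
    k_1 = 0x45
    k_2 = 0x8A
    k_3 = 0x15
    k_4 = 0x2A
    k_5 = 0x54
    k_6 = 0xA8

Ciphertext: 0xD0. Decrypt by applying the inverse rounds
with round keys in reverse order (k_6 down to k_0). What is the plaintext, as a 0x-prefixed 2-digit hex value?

s_0 = ciphertext = 0xD0
s_1 = InvRound(s_0, k_6) = 0x5D
s_2 = InvRound(s_1, k_5) = 0xE5
s_3 = InvRound(s_2, k_4) = 0x5E
s_4 = InvRound(s_3, k_3) = 0x35
s_5 = InvRound(s_4, k_2) = 0x23
s_6 = InvRound(s_5, k_1) = 0xF2
s_7 = InvRound(s_6, k_0) = 0xAF

0xAF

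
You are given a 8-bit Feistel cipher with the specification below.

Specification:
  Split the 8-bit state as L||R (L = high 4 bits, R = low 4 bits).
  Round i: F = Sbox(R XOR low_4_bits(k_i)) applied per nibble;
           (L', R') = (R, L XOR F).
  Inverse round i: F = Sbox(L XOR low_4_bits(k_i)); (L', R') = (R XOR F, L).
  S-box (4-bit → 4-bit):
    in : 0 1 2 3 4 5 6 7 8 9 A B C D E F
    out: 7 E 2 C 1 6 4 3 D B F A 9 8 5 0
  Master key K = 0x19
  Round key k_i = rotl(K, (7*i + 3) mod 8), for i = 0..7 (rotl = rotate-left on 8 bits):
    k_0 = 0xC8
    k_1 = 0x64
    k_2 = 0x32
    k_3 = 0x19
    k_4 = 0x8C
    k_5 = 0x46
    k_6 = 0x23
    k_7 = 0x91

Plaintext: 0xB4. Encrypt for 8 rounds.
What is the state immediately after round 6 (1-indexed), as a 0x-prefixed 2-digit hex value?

s_0 = plaintext = 0xB4
s_1 = Round(s_0, k_0) = 0x42
s_2 = Round(s_1, k_1) = 0x20
s_3 = Round(s_2, k_2) = 0x00
s_4 = Round(s_3, k_3) = 0x0B
s_5 = Round(s_4, k_4) = 0xB3
s_6 = Round(s_5, k_5) = 0x3D
s_7 = Round(s_6, k_6) = 0xD6
s_8 = Round(s_7, k_7) = 0x6E

0x3D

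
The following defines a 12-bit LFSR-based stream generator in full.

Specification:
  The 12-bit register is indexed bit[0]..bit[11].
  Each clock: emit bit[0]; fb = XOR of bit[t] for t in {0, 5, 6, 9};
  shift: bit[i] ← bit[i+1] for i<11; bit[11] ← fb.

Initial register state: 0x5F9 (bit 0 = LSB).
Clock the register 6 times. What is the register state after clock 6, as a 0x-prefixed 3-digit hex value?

reg_0 = 0x5F9
clock 1: out=1, reg = 0xAFC
clock 2: out=0, reg = 0xD7E
clock 3: out=0, reg = 0x6BF
clock 4: out=1, reg = 0xB5F
clock 5: out=1, reg = 0xDAF
clock 6: out=1, reg = 0x6D7

0x6D7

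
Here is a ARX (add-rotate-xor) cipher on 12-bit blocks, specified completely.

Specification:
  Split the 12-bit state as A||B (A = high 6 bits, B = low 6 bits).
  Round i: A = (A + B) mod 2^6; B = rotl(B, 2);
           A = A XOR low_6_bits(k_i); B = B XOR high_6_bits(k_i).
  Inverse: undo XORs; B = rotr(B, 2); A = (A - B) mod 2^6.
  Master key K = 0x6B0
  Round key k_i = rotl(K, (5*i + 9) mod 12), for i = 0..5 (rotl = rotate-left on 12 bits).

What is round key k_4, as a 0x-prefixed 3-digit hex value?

0x60D

K = 0x6B0
k_0 = rotl(K, (5*0+9) mod 12) = rotl(K, 9) = 0x0D6
k_1 = rotl(K, (5*1+9) mod 12) = rotl(K, 2) = 0xAC1
k_2 = rotl(K, (5*2+9) mod 12) = rotl(K, 7) = 0x835
k_3 = rotl(K, (5*3+9) mod 12) = rotl(K, 0) = 0x6B0
k_4 = rotl(K, (5*4+9) mod 12) = rotl(K, 5) = 0x60D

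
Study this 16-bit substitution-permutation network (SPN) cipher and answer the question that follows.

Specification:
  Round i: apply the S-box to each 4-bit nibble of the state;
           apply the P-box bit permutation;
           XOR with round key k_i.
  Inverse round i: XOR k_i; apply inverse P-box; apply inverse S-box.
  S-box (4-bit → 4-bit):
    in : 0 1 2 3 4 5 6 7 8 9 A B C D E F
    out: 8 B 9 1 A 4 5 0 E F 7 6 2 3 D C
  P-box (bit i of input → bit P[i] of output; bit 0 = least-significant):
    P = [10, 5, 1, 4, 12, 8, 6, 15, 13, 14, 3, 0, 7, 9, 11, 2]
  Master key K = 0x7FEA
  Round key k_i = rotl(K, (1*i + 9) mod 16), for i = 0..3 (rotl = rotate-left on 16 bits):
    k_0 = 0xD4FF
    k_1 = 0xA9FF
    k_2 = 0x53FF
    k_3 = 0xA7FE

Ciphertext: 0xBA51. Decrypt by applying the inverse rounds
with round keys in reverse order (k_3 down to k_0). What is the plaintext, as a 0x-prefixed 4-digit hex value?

0x5D60

s_0 = ciphertext = 0xBA51
s_1 = InvRound(s_0, k_3) = 0xEFDA
s_2 = InvRound(s_1, k_2) = 0xF22D
s_3 = InvRound(s_2, k_1) = 0xACAF
s_4 = InvRound(s_3, k_0) = 0x5D60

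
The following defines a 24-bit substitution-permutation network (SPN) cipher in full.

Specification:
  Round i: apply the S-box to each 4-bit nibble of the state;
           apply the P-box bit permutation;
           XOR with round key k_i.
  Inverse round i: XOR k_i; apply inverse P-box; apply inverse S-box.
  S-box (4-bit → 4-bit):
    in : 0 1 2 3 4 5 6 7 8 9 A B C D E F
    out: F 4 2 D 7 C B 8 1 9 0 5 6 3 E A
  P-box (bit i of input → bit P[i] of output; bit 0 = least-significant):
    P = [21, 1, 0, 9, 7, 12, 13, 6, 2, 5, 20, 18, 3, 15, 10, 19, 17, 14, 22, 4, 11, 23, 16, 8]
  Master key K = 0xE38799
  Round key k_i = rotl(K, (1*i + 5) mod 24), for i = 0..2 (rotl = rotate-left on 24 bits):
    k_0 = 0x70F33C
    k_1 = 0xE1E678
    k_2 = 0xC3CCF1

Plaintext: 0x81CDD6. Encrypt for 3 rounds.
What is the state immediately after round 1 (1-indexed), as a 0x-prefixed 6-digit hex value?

s_0 = plaintext = 0x81CDD6
s_1 = Round(s_0, k_0) = 0x106D9A
s_2 = Round(s_1, k_1) = 0xAA2684
s_3 = Round(s_2, k_2) = 0xE74C56

0x106D9A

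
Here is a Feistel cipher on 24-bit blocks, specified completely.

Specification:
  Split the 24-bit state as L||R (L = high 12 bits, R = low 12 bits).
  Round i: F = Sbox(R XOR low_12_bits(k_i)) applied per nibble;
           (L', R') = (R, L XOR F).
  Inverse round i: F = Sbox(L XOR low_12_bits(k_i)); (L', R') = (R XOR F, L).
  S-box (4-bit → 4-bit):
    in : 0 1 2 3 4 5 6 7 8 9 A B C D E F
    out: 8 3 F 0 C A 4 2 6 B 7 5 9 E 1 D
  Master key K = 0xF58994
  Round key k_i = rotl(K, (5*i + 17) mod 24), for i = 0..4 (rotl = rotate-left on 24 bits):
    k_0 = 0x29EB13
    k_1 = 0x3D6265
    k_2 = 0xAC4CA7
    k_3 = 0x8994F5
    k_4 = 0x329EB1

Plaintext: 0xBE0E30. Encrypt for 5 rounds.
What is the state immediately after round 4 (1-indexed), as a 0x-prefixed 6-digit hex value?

0xE4E94F

s_0 = plaintext = 0xBE0E30
s_1 = Round(s_0, k_0) = 0xE30110
s_2 = Round(s_1, k_1) = 0x110E1A
s_3 = Round(s_2, k_2) = 0xE1AE4E
s_4 = Round(s_3, k_3) = 0xE4E94F
s_5 = Round(s_4, k_4) = 0x94FC9F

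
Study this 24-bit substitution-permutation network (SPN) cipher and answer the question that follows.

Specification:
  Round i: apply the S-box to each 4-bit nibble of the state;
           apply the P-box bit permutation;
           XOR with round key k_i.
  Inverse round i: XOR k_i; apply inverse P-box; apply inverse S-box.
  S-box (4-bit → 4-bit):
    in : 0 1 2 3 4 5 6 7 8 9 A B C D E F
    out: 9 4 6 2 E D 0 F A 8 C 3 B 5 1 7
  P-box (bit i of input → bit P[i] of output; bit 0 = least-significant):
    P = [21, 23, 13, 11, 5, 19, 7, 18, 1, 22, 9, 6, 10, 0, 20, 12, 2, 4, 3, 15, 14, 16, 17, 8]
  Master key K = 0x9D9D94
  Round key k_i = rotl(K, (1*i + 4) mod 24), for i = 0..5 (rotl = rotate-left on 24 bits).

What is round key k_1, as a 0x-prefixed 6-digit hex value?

0xB3B293

K = 0x9D9D94
k_0 = rotl(K, (1*0+4) mod 24) = rotl(K, 4) = 0xD9D949
k_1 = rotl(K, (1*1+4) mod 24) = rotl(K, 5) = 0xB3B293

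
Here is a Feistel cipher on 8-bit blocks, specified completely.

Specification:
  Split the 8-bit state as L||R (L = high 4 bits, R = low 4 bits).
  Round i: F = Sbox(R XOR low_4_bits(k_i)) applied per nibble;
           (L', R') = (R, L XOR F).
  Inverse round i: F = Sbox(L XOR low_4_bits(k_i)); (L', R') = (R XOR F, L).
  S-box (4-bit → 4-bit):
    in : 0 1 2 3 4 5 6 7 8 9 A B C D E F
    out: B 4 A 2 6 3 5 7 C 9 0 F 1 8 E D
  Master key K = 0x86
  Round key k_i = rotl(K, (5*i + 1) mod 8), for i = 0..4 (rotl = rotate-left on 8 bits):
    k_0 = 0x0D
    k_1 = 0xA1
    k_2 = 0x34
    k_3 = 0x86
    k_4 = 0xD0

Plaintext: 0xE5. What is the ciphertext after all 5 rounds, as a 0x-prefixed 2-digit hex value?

0x2A

s_0 = plaintext = 0xE5
s_1 = Round(s_0, k_0) = 0x52
s_2 = Round(s_1, k_1) = 0x27
s_3 = Round(s_2, k_2) = 0x70
s_4 = Round(s_3, k_3) = 0x02
s_5 = Round(s_4, k_4) = 0x2A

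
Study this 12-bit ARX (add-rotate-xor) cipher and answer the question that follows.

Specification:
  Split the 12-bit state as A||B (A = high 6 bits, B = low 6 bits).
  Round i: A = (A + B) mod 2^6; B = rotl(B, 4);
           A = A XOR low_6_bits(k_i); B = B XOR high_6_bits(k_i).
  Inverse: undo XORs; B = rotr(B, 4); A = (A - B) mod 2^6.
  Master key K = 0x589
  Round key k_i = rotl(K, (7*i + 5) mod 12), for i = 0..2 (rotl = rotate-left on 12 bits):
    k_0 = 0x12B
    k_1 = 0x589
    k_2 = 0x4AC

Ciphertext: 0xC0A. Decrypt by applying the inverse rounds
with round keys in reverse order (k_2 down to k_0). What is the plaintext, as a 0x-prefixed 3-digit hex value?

0x2ED

s_0 = ciphertext = 0xC0A
s_1 = InvRound(s_0, k_2) = 0xEE1
s_2 = InvRound(s_1, k_1) = 0x4DF
s_3 = InvRound(s_2, k_0) = 0x2ED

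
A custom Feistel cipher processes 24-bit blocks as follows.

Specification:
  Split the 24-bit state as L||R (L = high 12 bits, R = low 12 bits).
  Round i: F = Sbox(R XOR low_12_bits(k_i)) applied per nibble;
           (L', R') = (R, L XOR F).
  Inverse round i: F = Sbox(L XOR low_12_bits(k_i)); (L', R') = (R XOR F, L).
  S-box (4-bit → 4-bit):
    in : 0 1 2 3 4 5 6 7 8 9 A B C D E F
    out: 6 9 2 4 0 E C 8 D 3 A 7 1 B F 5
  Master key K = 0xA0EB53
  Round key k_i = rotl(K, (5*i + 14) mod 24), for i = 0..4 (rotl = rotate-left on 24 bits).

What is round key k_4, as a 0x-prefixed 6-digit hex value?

0xAD4E83

K = 0xA0EB53
k_0 = rotl(K, (5*0+14) mod 24) = rotl(K, 14) = 0xD4E83A
k_1 = rotl(K, (5*1+14) mod 24) = rotl(K, 19) = 0x9D075A
k_2 = rotl(K, (5*2+14) mod 24) = rotl(K, 0) = 0xA0EB53
k_3 = rotl(K, (5*3+14) mod 24) = rotl(K, 5) = 0x1D6A74
k_4 = rotl(K, (5*4+14) mod 24) = rotl(K, 10) = 0xAD4E83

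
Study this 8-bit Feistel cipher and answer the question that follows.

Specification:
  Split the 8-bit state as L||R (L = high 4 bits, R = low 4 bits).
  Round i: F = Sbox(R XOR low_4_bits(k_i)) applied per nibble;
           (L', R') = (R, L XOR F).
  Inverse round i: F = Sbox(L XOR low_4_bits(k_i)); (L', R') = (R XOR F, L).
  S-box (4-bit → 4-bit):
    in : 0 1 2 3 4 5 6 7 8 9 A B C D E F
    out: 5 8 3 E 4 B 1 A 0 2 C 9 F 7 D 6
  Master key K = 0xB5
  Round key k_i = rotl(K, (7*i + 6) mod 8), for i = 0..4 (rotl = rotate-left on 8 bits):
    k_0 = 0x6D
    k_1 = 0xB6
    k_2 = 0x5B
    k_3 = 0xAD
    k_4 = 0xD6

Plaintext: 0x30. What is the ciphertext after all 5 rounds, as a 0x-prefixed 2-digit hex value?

0x1E

s_0 = plaintext = 0x30
s_1 = Round(s_0, k_0) = 0x04
s_2 = Round(s_1, k_1) = 0x43
s_3 = Round(s_2, k_2) = 0x34
s_4 = Round(s_3, k_3) = 0x41
s_5 = Round(s_4, k_4) = 0x1E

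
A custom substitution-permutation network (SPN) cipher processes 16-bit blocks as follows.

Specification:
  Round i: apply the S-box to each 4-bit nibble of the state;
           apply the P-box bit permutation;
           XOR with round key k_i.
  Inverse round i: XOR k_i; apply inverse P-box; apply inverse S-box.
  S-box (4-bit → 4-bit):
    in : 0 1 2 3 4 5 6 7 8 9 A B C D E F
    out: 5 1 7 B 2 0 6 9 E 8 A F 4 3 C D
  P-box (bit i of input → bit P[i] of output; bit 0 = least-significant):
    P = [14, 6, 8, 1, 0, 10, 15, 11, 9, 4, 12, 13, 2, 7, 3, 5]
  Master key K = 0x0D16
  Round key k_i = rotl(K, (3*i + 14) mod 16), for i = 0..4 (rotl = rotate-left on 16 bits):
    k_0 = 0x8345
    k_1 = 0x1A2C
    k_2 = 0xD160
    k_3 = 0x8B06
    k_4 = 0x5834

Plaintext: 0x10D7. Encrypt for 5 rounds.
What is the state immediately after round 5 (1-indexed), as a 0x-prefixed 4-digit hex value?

0x2DBF

s_0 = plaintext = 0x10D7
s_1 = Round(s_0, k_0) = 0xD542
s_2 = Round(s_1, k_1) = 0x5FE8
s_3 = Round(s_2, k_2) = 0x6A22
s_4 = Round(s_3, k_3) = 0x6EDF
s_5 = Round(s_4, k_4) = 0x2DBF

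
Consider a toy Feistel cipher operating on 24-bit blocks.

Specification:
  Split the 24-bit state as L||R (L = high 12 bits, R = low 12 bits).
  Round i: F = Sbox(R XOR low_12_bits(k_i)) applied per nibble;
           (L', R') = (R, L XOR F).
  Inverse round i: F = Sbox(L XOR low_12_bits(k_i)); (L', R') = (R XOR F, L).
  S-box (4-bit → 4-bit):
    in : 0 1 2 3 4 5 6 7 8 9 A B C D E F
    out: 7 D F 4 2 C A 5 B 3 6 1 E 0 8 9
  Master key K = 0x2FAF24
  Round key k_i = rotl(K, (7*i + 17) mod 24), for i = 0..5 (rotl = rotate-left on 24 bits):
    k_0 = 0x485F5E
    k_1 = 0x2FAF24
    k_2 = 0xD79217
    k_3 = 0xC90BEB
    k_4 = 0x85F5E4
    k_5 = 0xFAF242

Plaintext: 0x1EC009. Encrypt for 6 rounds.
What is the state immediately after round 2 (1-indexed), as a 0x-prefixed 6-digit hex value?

s_0 = plaintext = 0x1EC009
s_1 = Round(s_0, k_0) = 0x009829
s_2 = Round(s_1, k_1) = 0x829579
s_3 = Round(s_2, k_2) = 0x579D81
s_4 = Round(s_3, k_3) = 0xD81FDF
s_5 = Round(s_4, k_4) = 0xFDFBC0
s_6 = Round(s_5, k_5) = 0xBC0C60

0x829579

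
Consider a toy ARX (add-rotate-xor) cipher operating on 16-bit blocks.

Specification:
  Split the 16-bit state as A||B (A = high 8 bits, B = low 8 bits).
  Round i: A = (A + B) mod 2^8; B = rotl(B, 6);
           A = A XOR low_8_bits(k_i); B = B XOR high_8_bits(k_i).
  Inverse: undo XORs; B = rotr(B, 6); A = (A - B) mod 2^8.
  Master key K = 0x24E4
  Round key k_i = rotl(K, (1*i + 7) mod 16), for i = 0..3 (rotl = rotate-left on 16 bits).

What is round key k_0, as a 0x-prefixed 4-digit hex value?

K = 0x24E4
k_0 = rotl(K, (1*0+7) mod 16) = rotl(K, 7) = 0x7212

0x7212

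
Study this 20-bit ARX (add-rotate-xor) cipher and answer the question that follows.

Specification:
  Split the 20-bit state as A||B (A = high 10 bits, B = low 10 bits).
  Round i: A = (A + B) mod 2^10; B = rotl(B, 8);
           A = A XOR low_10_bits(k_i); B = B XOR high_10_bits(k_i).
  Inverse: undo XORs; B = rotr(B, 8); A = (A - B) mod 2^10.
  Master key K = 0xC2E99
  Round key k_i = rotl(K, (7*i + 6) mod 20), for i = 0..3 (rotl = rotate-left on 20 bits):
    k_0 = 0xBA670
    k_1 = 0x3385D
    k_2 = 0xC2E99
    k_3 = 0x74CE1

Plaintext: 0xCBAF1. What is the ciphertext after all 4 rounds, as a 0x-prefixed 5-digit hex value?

0xA6CC0

s_0 = plaintext = 0xCBAF1
s_1 = Round(s_0, k_0) = 0x1BF55
s_2 = Round(s_1, k_1) = 0xE651B
s_3 = Round(s_2, k_2) = 0x8B44D
s_4 = Round(s_3, k_3) = 0xA6CC0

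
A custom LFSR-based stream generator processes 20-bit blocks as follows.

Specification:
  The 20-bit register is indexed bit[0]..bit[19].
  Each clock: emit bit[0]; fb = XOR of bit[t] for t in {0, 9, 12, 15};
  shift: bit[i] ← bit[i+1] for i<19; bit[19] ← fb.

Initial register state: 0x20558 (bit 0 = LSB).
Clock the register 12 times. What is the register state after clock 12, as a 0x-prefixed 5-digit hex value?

reg_0 = 0x20558
clock 1: out=0, reg = 0x102AC
clock 2: out=0, reg = 0x88156
clock 3: out=0, reg = 0xC40AB
clock 4: out=1, reg = 0xE2055
clock 5: out=1, reg = 0xF102A
clock 6: out=0, reg = 0xF8815
clock 7: out=1, reg = 0x7C40A
clock 8: out=0, reg = 0xBE205
clock 9: out=1, reg = 0xDF102
clock 10: out=0, reg = 0x6F881
clock 11: out=1, reg = 0xB7C40
clock 12: out=0, reg = 0xDBE20

0xDBE20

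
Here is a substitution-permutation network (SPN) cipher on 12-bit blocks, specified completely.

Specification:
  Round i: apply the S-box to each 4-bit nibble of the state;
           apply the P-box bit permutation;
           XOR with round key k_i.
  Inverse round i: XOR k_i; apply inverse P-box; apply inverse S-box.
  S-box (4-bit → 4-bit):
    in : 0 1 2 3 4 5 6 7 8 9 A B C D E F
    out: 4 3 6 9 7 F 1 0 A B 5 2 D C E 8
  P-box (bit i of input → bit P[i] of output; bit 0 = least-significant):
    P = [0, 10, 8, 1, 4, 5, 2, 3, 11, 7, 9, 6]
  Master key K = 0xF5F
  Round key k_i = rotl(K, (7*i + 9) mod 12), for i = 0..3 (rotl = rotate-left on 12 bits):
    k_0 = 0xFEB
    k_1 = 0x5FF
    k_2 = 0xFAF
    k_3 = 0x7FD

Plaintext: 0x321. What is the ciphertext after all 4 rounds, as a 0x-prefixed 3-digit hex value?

s_0 = plaintext = 0x321
s_1 = Round(s_0, k_0) = 0x38E
s_2 = Round(s_1, k_1) = 0x895
s_3 = Round(s_2, k_2) = 0xA54
s_4 = Round(s_3, k_3) = 0x8C0

0x8C0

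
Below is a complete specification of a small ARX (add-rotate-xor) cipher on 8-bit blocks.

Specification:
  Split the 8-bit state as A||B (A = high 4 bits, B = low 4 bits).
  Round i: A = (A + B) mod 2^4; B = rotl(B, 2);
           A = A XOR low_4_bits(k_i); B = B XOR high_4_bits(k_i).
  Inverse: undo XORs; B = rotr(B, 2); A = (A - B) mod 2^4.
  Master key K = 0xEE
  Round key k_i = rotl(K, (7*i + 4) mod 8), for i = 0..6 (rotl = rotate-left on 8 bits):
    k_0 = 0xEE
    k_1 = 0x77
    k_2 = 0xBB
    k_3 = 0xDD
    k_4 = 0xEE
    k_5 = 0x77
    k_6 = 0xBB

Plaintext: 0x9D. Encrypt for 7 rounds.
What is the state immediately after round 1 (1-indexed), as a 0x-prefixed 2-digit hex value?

s_0 = plaintext = 0x9D
s_1 = Round(s_0, k_0) = 0x89
s_2 = Round(s_1, k_1) = 0x61
s_3 = Round(s_2, k_2) = 0xCF
s_4 = Round(s_3, k_3) = 0x62
s_5 = Round(s_4, k_4) = 0x66
s_6 = Round(s_5, k_5) = 0xBE
s_7 = Round(s_6, k_6) = 0x20

0x89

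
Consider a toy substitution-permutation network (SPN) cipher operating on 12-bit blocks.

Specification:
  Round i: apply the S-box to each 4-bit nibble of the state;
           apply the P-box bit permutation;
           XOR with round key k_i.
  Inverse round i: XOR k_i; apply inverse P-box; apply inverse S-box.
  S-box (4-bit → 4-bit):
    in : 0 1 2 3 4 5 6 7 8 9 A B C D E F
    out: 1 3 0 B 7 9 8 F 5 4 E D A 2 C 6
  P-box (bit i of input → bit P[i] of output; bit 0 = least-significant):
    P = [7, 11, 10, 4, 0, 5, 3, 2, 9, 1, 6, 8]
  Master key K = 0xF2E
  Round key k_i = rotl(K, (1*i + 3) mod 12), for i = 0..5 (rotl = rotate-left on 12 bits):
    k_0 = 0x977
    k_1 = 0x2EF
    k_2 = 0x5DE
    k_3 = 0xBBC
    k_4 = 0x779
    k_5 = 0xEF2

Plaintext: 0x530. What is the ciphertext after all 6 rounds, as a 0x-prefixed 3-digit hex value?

s_0 = plaintext = 0x530
s_1 = Round(s_0, k_0) = 0xAD2
s_2 = Round(s_1, k_1) = 0x38D
s_3 = Round(s_2, k_2) = 0xED5
s_4 = Round(s_3, k_3) = 0xA4C
s_5 = Round(s_4, k_4) = 0xE02
s_6 = Round(s_5, k_5) = 0xFB3

0xFB3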